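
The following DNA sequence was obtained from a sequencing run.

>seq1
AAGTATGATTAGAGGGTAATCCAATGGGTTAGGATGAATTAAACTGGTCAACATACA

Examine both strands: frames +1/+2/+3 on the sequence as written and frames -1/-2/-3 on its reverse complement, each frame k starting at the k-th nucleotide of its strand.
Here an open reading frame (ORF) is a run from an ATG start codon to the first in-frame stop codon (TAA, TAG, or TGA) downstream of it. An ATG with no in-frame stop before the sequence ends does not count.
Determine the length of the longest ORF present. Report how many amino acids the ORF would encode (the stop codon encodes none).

4

Reverse complement (5'→3'): TGTATGTTGACCAGTTTAATTCATCCTAACCCATTGGATTACCCTCTAATCATACTT
Frame +1: AAG TAT GAT TAG AGG GTA ATC CAA TGG GTT AGG ATG AAT TAA ACT GGT CAA CAT ACA — ATG at 34, stop TAA at 40 → 9 nt.
Frame +2: AGT ATG ATT AGA GGG TAA TCC AAT GGG TTA GGA TGA ATT AAA CTG GTC AAC ATA — ATG at 5, stop TAA at 17 → 15 nt.
Frame +3: GTA TGA TTA GAG GGT AAT CCA ATG GGT TAG GAT GAA TTA AAC TGG TCA ACA TAC — ATG at 24, stop TAG at 30 → 9 nt.
Frame -1: TGT ATG TTG ACC AGT TTA ATT CAT CCT AAC CCA TTG GAT TAC CCT CTA ATC ATA CTT — no ATG→stop ORF.
Frame -2: GTA TGT TGA CCA GTT TAA TTC ATC CTA ACC CAT TGG ATT ACC CTC TAA TCA TAC — no ATG→stop ORF.
Frame -3: TAT GTT GAC CAG TTT AAT TCA TCC TAA CCC ATT GGA TTA CCC TCT AAT CAT ACT — no ATG→stop ORF.
Longest: frame +2, positions 5–19, 15 nt = 5 codons = 4 aa. → 4 amino acids.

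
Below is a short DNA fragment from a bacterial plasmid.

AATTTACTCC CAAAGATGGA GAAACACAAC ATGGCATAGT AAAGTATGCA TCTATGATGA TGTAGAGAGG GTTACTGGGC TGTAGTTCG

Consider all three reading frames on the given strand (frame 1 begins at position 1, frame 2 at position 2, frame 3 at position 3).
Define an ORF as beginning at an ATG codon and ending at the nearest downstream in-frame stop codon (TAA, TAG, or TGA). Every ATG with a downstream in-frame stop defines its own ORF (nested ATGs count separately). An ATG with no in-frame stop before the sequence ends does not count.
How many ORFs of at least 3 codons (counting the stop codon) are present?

5

Frame 1: AAT TTA CTC CCA AAG ATG GAG AAA CAC AAC ATG GCA TAG TAA AGT ATG CAT CTA TGA TGA TGT AGA GAG GGT TAC TGG GCT GTA GTT — ATG at 16, stop TAG at 37 → 24 nt; ATG at 31, stop TAG at 37 → 9 nt; ATG at 46, stop TGA at 55 → 12 nt.
Frame 2: ATT TAC TCC CAA AGA TGG AGA AAC ACA ACA TGG CAT AGT AAA GTA TGC ATC TAT GAT GAT GTA GAG AGG GTT ACT GGG CTG TAG TTC — no ATG→stop ORF.
Frame 3: TTT ACT CCC AAA GAT GGA GAA ACA CAA CAT GGC ATA GTA AAG TAT GCA TCT ATG ATG ATG TAG AGA GGG TTA CTG GGC TGT AGT TCG — ATG at 54, stop TAG at 63 → 12 nt; ATG at 57, stop TAG at 63 → 9 nt; ATG at 60, stop TAG at 63 → 6 nt.
ORFs ≥ 3 codons: frame 1 16–39 (8 codons), frame 1 31–39 (3 codons), frame 1 46–57 (4 codons), frame 3 54–65 (4 codons), frame 3 57–65 (3 codons). Count = 5.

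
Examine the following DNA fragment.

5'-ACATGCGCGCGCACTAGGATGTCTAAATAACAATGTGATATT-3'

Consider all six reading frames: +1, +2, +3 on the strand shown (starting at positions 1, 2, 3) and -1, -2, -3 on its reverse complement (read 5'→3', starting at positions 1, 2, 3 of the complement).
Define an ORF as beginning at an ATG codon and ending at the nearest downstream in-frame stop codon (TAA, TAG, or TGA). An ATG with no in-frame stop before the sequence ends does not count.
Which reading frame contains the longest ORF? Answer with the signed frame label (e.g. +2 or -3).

+3

Reverse complement (5'→3'): AATATCACATTGTTATTTAGACATCCTAGTGCGCGCGCATGT
Frame +1: ACA TGC GCG CGC ACT AGG ATG TCT AAA TAA CAA TGT GAT ATT — ATG at 19, stop TAA at 28 → 12 nt.
Frame +2: CAT GCG CGC GCA CTA GGA TGT CTA AAT AAC AAT GTG ATA — no ATG→stop ORF.
Frame +3: ATG CGC GCG CAC TAG GAT GTC TAA ATA ACA ATG TGA TAT — ATG at 3, stop TAG at 15 → 15 nt; ATG at 33, stop TGA at 36 → 6 nt.
Frame -1: AAT ATC ACA TTG TTA TTT AGA CAT CCT AGT GCG CGC GCA TGT — no ATG→stop ORF.
Frame -2: ATA TCA CAT TGT TAT TTA GAC ATC CTA GTG CGC GCG CAT — no ATG→stop ORF.
Frame -3: TAT CAC ATT GTT ATT TAG ACA TCC TAG TGC GCG CGC ATG — no ATG→stop ORF.
Longest ORF is 15 nt in frame +3 (positions 3–17).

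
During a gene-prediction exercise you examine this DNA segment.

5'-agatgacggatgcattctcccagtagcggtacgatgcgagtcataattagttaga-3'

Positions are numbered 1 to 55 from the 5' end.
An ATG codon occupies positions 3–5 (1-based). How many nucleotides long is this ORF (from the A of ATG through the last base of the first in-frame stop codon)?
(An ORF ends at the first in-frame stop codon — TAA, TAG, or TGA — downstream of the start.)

Codons from position 3: ATG (3–5), ACG (6–8), GAT (9–11), GCA (12–14), TTC (15–17), TCC (18–20), CAG (21–23), TAG (24–26).
TAG is the first in-frame stop; ORF spans 3–26, 24 nucleotides.

24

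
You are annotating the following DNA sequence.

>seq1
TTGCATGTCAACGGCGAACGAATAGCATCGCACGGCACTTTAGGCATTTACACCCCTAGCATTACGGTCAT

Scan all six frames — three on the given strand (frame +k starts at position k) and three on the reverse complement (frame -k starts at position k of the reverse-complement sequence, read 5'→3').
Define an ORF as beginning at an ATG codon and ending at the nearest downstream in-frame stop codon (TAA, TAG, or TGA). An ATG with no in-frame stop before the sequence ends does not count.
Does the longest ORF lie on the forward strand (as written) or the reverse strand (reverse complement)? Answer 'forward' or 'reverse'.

reverse

Reverse complement (5'→3'): ATGACCGTAATGCTAGGGGTGTAAATGCCTAAAGTGCCGTGCGATGCTATTCGTTCGCCGTTGACATGCAA
Frame +1: TTG CAT GTC AAC GGC GAA CGA ATA GCA TCG CAC GGC ACT TTA GGC ATT TAC ACC CCT AGC ATT ACG GTC — no ATG→stop ORF.
Frame +2: TGC ATG TCA ACG GCG AAC GAA TAG CAT CGC ACG GCA CTT TAG GCA TTT ACA CCC CTA GCA TTA CGG TCA — ATG at 5, stop TAG at 23 → 21 nt.
Frame +3: GCA TGT CAA CGG CGA ACG AAT AGC ATC GCA CGG CAC TTT AGG CAT TTA CAC CCC TAG CAT TAC GGT CAT — no ATG→stop ORF.
Frame -1: ATG ACC GTA ATG CTA GGG GTG TAA ATG CCT AAA GTG CCG TGC GAT GCT ATT CGT TCG CCG TTG ACA TGC — ATG at 1, stop TAA at 22 → 24 nt; ATG at 10, stop TAA at 22 → 15 nt.
Frame -2: TGA CCG TAA TGC TAG GGG TGT AAA TGC CTA AAG TGC CGT GCG ATG CTA TTC GTT CGC CGT TGA CAT GCA — ATG at 44, stop TGA at 62 → 21 nt.
Frame -3: GAC CGT AAT GCT AGG GGT GTA AAT GCC TAA AGT GCC GTG CGA TGC TAT TCG TTC GCC GTT GAC ATG CAA — no ATG→stop ORF.
Forward-strand max 21 nt; reverse-strand max 24 nt. The reverse strand has the longer ORF.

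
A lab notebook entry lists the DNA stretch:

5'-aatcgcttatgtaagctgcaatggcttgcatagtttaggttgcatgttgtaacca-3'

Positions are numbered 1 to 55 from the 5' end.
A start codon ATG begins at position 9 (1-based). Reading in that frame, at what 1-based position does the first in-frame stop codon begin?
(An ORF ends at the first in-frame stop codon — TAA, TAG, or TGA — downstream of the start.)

Codons from position 9: ATG (9–11), TAA (12–14).
TAA is a stop codon; it begins at position 12.

12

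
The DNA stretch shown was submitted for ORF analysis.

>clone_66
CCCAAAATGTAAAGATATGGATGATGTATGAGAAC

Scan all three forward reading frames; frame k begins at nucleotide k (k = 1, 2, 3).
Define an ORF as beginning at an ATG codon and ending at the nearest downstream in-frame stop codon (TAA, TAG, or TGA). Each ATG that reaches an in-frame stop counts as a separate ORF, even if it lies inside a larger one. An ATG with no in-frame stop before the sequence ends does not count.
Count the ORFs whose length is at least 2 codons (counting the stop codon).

2

Frame 1: CCC AAA ATG TAA AGA TAT GGA TGA TGT ATG AGA — ATG at 7, stop TAA at 10 → 6 nt.
Frame 2: CCA AAA TGT AAA GAT ATG GAT GAT GTA TGA GAA — ATG at 17, stop TGA at 29 → 15 nt.
Frame 3: CAA AAT GTA AAG ATA TGG ATG ATG TAT GAG AAC — no ATG→stop ORF.
ORFs ≥ 2 codons: frame 1 7–12 (2 codons), frame 2 17–31 (5 codons). Count = 2.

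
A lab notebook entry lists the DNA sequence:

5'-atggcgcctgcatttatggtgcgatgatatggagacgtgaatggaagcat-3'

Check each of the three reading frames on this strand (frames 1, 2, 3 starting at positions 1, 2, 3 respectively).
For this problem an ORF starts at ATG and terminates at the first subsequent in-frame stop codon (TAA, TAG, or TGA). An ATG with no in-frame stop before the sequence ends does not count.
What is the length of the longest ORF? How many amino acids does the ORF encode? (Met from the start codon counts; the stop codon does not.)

8

Frame 1: ATG GCG CCT GCA TTT ATG GTG CGA TGA TAT GGA GAC GTG AAT GGA AGC — ATG at 1, stop TGA at 25 → 27 nt; ATG at 16, stop TGA at 25 → 12 nt.
Frame 2: TGG CGC CTG CAT TTA TGG TGC GAT GAT ATG GAG ACG TGA ATG GAA GCA — ATG at 29, stop TGA at 38 → 12 nt.
Frame 3: GGC GCC TGC ATT TAT GGT GCG ATG ATA TGG AGA CGT GAA TGG AAG CAT — no ATG→stop ORF.
Longest: frame 1, positions 1–27, 27 nt = 9 codons = 8 aa. → 8 amino acids.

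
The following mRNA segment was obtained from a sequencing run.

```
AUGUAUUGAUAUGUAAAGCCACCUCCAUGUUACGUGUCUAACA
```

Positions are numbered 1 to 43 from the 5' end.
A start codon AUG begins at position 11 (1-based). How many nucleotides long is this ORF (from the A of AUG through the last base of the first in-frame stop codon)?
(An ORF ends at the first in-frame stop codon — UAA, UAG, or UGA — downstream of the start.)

Codons from position 11: AUG (11–13), UAA (14–16).
UAA is the first in-frame stop; ORF spans 11–16, 6 nucleotides.

6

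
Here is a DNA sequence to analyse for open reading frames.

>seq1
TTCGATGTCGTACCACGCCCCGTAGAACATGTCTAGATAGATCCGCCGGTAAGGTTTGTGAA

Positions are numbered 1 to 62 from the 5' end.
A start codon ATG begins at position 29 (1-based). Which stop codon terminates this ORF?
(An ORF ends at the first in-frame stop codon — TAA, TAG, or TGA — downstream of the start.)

TAG

Codons from position 29: ATG (29–31), TCT (32–34), AGA (35–37), TAG (38–40).
The first in-frame stop codon is TAG.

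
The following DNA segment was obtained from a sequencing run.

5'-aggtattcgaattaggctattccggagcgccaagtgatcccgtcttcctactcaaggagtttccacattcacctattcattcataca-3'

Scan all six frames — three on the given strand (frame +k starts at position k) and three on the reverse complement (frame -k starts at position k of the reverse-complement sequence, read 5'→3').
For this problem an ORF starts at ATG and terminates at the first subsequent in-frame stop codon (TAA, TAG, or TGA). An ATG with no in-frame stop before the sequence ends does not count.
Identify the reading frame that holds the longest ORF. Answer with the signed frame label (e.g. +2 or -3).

-2

Reverse complement (5'→3'): TGTATGAATGAATAGGTGAATGTGGAAACTCCTTGAGTAGGAAGACGGGATCACTTGGCGCTCCGGAATAGCCTAATTCGAATACCT
Frame +1: AGG TAT TCG AAT TAG GCT ATT CCG GAG CGC CAA GTG ATC CCG TCT TCC TAC TCA AGG AGT TTC CAC ATT CAC CTA TTC ATT CAT ACA — no ATG→stop ORF.
Frame +2: GGT ATT CGA ATT AGG CTA TTC CGG AGC GCC AAG TGA TCC CGT CTT CCT ACT CAA GGA GTT TCC ACA TTC ACC TAT TCA TTC ATA — no ATG→stop ORF.
Frame +3: GTA TTC GAA TTA GGC TAT TCC GGA GCG CCA AGT GAT CCC GTC TTC CTA CTC AAG GAG TTT CCA CAT TCA CCT ATT CAT TCA TAC — no ATG→stop ORF.
Frame -1: TGT ATG AAT GAA TAG GTG AAT GTG GAA ACT CCT TGA GTA GGA AGA CGG GAT CAC TTG GCG CTC CGG AAT AGC CTA ATT CGA ATA CCT — ATG at 4, stop TAG at 13 → 12 nt.
Frame -2: GTA TGA ATG AAT AGG TGA ATG TGG AAA CTC CTT GAG TAG GAA GAC GGG ATC ACT TGG CGC TCC GGA ATA GCC TAA TTC GAA TAC — ATG at 8, stop TGA at 17 → 12 nt; ATG at 20, stop TAG at 38 → 21 nt.
Frame -3: TAT GAA TGA ATA GGT GAA TGT GGA AAC TCC TTG AGT AGG AAG ACG GGA TCA CTT GGC GCT CCG GAA TAG CCT AAT TCG AAT ACC — no ATG→stop ORF.
Longest ORF is 21 nt in frame -2 (positions 20–40).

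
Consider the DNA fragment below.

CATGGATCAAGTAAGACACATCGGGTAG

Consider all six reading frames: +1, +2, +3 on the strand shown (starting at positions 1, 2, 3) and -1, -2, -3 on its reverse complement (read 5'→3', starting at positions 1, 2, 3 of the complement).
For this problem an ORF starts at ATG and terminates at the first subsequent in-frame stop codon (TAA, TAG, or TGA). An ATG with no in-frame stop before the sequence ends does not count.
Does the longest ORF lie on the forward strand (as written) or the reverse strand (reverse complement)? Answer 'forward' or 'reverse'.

forward

Reverse complement (5'→3'): CTACCCGATGTGTCTTACTTGATCCATG
Frame +1: CAT GGA TCA AGT AAG ACA CAT CGG GTA — no ATG→stop ORF.
Frame +2: ATG GAT CAA GTA AGA CAC ATC GGG TAG — ATG at 2, stop TAG at 26 → 27 nt.
Frame +3: TGG ATC AAG TAA GAC ACA TCG GGT — no ATG→stop ORF.
Frame -1: CTA CCC GAT GTG TCT TAC TTG ATC CAT — no ATG→stop ORF.
Frame -2: TAC CCG ATG TGT CTT ACT TGA TCC ATG — ATG at 8, stop TGA at 20 → 15 nt.
Frame -3: ACC CGA TGT GTC TTA CTT GAT CCA — no ATG→stop ORF.
Forward-strand max 27 nt; reverse-strand max 15 nt. The forward strand has the longer ORF.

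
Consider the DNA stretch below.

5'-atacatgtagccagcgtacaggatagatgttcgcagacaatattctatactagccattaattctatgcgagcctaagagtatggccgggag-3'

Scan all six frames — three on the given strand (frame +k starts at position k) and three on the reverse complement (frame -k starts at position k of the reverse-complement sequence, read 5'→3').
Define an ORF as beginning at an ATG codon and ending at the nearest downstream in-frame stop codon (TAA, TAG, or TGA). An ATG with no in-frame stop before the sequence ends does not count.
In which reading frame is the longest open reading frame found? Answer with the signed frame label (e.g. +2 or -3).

Reverse complement (5'→3'): CTCCCGGCCATACTCTTAGGCTCGCATAGAATTAATGGCTAGTATAGAATATTGTCTGCGAACATCTATCCTGTACGCTGGCTACATGTAT
Frame +1: ATA CAT GTA GCC AGC GTA CAG GAT AGA TGT TCG CAG ACA ATA TTC TAT ACT AGC CAT TAA TTC TAT GCG AGC CTA AGA GTA TGG CCG GGA — no ATG→stop ORF.
Frame +2: TAC ATG TAG CCA GCG TAC AGG ATA GAT GTT CGC AGA CAA TAT TCT ATA CTA GCC ATT AAT TCT ATG CGA GCC TAA GAG TAT GGC CGG GAG — ATG at 5, stop TAG at 8 → 6 nt; ATG at 65, stop TAA at 74 → 12 nt.
Frame +3: ACA TGT AGC CAG CGT ACA GGA TAG ATG TTC GCA GAC AAT ATT CTA TAC TAG CCA TTA ATT CTA TGC GAG CCT AAG AGT ATG GCC GGG — ATG at 27, stop TAG at 51 → 27 nt.
Frame -1: CTC CCG GCC ATA CTC TTA GGC TCG CAT AGA ATT AAT GGC TAG TAT AGA ATA TTG TCT GCG AAC ATC TAT CCT GTA CGC TGG CTA CAT GTA — no ATG→stop ORF.
Frame -2: TCC CGG CCA TAC TCT TAG GCT CGC ATA GAA TTA ATG GCT AGT ATA GAA TAT TGT CTG CGA ACA TCT ATC CTG TAC GCT GGC TAC ATG TAT — no ATG→stop ORF.
Frame -3: CCC GGC CAT ACT CTT AGG CTC GCA TAG AAT TAA TGG CTA GTA TAG AAT ATT GTC TGC GAA CAT CTA TCC TGT ACG CTG GCT ACA TGT — no ATG→stop ORF.
Longest ORF is 27 nt in frame +3 (positions 27–53).

+3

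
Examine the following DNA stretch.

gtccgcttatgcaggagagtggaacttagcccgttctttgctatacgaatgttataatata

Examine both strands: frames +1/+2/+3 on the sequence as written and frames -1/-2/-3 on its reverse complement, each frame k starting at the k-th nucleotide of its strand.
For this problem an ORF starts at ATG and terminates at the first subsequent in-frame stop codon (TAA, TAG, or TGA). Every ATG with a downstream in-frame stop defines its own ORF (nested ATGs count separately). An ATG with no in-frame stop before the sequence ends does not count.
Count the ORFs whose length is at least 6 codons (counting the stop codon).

Reverse complement (5'→3'): TATATTATAACATTCGTATAGCAAAGAACGGGCTAAGTTCCACTCTCCTGCATAAGCGGAC
Frame +1: GTC CGC TTA TGC AGG AGA GTG GAA CTT AGC CCG TTC TTT GCT ATA CGA ATG TTA TAA TAT — ATG at 49, stop TAA at 55 → 9 nt.
Frame +2: TCC GCT TAT GCA GGA GAG TGG AAC TTA GCC CGT TCT TTG CTA TAC GAA TGT TAT AAT ATA — no ATG→stop ORF.
Frame +3: CCG CTT ATG CAG GAG AGT GGA ACT TAG CCC GTT CTT TGC TAT ACG AAT GTT ATA ATA — ATG at 9, stop TAG at 27 → 21 nt.
Frame -1: TAT ATT ATA ACA TTC GTA TAG CAA AGA ACG GGC TAA GTT CCA CTC TCC TGC ATA AGC GGA — no ATG→stop ORF.
Frame -2: ATA TTA TAA CAT TCG TAT AGC AAA GAA CGG GCT AAG TTC CAC TCT CCT GCA TAA GCG GAC — no ATG→stop ORF.
Frame -3: TAT TAT AAC ATT CGT ATA GCA AAG AAC GGG CTA AGT TCC ACT CTC CTG CAT AAG CGG — no ATG→stop ORF.
ORFs ≥ 6 codons: frame +3 9–29 (7 codons). Count = 1.

1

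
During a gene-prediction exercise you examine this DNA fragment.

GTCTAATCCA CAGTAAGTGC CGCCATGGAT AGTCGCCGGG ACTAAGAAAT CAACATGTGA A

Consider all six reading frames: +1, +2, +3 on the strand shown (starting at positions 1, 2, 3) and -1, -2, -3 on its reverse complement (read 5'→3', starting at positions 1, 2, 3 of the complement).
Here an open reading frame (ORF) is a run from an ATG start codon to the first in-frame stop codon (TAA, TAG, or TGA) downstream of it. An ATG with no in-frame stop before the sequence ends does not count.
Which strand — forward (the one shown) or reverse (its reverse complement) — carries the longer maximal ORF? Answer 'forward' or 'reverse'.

reverse

Reverse complement (5'→3'): TTCACATGTTGATTTCTTAGTCCCGGCGACTATCCATGGCGGCACTTACTGTGGATTAGAC
Frame +1: GTC TAA TCC ACA GTA AGT GCC GCC ATG GAT AGT CGC CGG GAC TAA GAA ATC AAC ATG TGA — ATG at 25, stop TAA at 43 → 21 nt; ATG at 55, stop TGA at 58 → 6 nt.
Frame +2: TCT AAT CCA CAG TAA GTG CCG CCA TGG ATA GTC GCC GGG ACT AAG AAA TCA ACA TGT GAA — no ATG→stop ORF.
Frame +3: CTA ATC CAC AGT AAG TGC CGC CAT GGA TAG TCG CCG GGA CTA AGA AAT CAA CAT GTG — no ATG→stop ORF.
Frame -1: TTC ACA TGT TGA TTT CTT AGT CCC GGC GAC TAT CCA TGG CGG CAC TTA CTG TGG ATT AGA — no ATG→stop ORF.
Frame -2: TCA CAT GTT GAT TTC TTA GTC CCG GCG ACT ATC CAT GGC GGC ACT TAC TGT GGA TTA GAC — no ATG→stop ORF.
Frame -3: CAC ATG TTG ATT TCT TAG TCC CGG CGA CTA TCC ATG GCG GCA CTT ACT GTG GAT TAG — ATG at 6, stop TAG at 18 → 15 nt; ATG at 36, stop TAG at 57 → 24 nt.
Forward-strand max 21 nt; reverse-strand max 24 nt. The reverse strand has the longer ORF.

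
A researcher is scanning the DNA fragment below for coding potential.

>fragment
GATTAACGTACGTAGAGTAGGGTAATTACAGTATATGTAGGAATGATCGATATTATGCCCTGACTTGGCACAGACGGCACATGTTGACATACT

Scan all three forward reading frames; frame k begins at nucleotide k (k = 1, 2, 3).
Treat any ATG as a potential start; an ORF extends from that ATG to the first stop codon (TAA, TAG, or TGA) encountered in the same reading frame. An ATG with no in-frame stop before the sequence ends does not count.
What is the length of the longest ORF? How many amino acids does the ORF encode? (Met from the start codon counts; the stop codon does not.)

6

Frame 1: GAT TAA CGT ACG TAG AGT AGG GTA ATT ACA GTA TAT GTA GGA ATG ATC GAT ATT ATG CCC TGA CTT GGC ACA GAC GGC ACA TGT TGA CAT ACT — ATG at 43, stop TGA at 61 → 21 nt; ATG at 55, stop TGA at 61 → 9 nt.
Frame 2: ATT AAC GTA CGT AGA GTA GGG TAA TTA CAG TAT ATG TAG GAA TGA TCG ATA TTA TGC CCT GAC TTG GCA CAG ACG GCA CAT GTT GAC ATA — ATG at 35, stop TAG at 38 → 6 nt.
Frame 3: TTA ACG TAC GTA GAG TAG GGT AAT TAC AGT ATA TGT AGG AAT GAT CGA TAT TAT GCC CTG ACT TGG CAC AGA CGG CAC ATG TTG ACA TAC — no ATG→stop ORF.
Longest: frame 1, positions 43–63, 21 nt = 7 codons = 6 aa. → 6 amino acids.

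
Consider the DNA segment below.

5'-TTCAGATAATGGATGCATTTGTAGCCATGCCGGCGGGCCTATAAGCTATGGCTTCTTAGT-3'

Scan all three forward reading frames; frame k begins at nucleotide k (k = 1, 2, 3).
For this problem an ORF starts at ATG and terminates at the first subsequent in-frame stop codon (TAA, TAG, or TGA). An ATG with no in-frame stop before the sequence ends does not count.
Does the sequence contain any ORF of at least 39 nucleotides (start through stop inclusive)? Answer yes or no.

Frame 1: TTC AGA TAA TGG ATG CAT TTG TAG CCA TGC CGG CGG GCC TAT AAG CTA TGG CTT CTT AGT — ATG at 13, stop TAG at 22 → 12 nt.
Frame 2: TCA GAT AAT GGA TGC ATT TGT AGC CAT GCC GGC GGG CCT ATA AGC TAT GGC TTC TTA — no ATG→stop ORF.
Frame 3: CAG ATA ATG GAT GCA TTT GTA GCC ATG CCG GCG GGC CTA TAA GCT ATG GCT TCT TAG — ATG at 9, stop TAA at 42 → 36 nt; ATG at 27, stop TAA at 42 → 18 nt; ATG at 48, stop TAG at 57 → 12 nt.
Largest ORF found is 36 nucleotides < 39, so no.

no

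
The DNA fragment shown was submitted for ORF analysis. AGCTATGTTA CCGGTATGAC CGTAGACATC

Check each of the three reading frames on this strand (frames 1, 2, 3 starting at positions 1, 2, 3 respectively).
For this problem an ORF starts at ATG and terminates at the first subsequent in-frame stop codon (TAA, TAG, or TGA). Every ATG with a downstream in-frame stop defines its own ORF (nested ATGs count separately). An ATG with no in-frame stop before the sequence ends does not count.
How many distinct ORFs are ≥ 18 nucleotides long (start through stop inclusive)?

Frame 1: AGC TAT GTT ACC GGT ATG ACC GTA GAC ATC — no ATG→stop ORF.
Frame 2: GCT ATG TTA CCG GTA TGA CCG TAG ACA — ATG at 5, stop TGA at 17 → 15 nt.
Frame 3: CTA TGT TAC CGG TAT GAC CGT AGA CAT — no ATG→stop ORF.
No ORF reaches 18 nucleotides. Count = 0.

0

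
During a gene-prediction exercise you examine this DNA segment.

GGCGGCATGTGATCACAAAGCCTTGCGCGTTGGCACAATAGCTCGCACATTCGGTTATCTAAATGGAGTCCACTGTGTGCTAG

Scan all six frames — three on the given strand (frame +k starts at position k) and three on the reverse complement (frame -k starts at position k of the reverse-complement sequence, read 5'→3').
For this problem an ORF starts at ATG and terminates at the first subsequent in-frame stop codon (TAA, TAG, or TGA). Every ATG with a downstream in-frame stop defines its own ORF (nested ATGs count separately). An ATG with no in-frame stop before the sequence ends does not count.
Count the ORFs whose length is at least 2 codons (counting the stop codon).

2

Reverse complement (5'→3'): CTAGCACACAGTGGACTCCATTTAGATAACCGAATGTGCGAGCTATTGTGCCAACGCGCAAGGCTTTGTGATCACATGCCGCC
Frame +1: GGC GGC ATG TGA TCA CAA AGC CTT GCG CGT TGG CAC AAT AGC TCG CAC ATT CGG TTA TCT AAA TGG AGT CCA CTG TGT GCT — ATG at 7, stop TGA at 10 → 6 nt.
Frame +2: GCG GCA TGT GAT CAC AAA GCC TTG CGC GTT GGC ACA ATA GCT CGC ACA TTC GGT TAT CTA AAT GGA GTC CAC TGT GTG CTA — no ATG→stop ORF.
Frame +3: CGG CAT GTG ATC ACA AAG CCT TGC GCG TTG GCA CAA TAG CTC GCA CAT TCG GTT ATC TAA ATG GAG TCC ACT GTG TGC TAG — ATG at 63, stop TAG at 81 → 21 nt.
Frame -1: CTA GCA CAC AGT GGA CTC CAT TTA GAT AAC CGA ATG TGC GAG CTA TTG TGC CAA CGC GCA AGG CTT TGT GAT CAC ATG CCG — no ATG→stop ORF.
Frame -2: TAG CAC ACA GTG GAC TCC ATT TAG ATA ACC GAA TGT GCG AGC TAT TGT GCC AAC GCG CAA GGC TTT GTG ATC ACA TGC CGC — no ATG→stop ORF.
Frame -3: AGC ACA CAG TGG ACT CCA TTT AGA TAA CCG AAT GTG CGA GCT ATT GTG CCA ACG CGC AAG GCT TTG TGA TCA CAT GCC GCC — no ATG→stop ORF.
ORFs ≥ 2 codons: frame +1 7–12 (2 codons), frame +3 63–83 (7 codons). Count = 2.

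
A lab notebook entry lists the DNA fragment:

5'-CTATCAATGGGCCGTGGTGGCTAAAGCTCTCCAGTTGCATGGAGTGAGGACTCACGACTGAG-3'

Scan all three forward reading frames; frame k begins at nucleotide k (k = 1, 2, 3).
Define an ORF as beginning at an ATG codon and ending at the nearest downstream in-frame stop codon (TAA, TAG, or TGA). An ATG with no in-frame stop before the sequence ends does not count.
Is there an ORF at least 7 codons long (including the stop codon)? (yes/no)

Frame 1: CTA TCA ATG GGC CGT GGT GGC TAA AGC TCT CCA GTT GCA TGG AGT GAG GAC TCA CGA CTG — ATG at 7, stop TAA at 22 → 18 nt.
Frame 2: TAT CAA TGG GCC GTG GTG GCT AAA GCT CTC CAG TTG CAT GGA GTG AGG ACT CAC GAC TGA — no ATG→stop ORF.
Frame 3: ATC AAT GGG CCG TGG TGG CTA AAG CTC TCC AGT TGC ATG GAG TGA GGA CTC ACG ACT GAG — ATG at 39, stop TGA at 45 → 9 nt.
Largest ORF found is 6 codons < 7, so no.

no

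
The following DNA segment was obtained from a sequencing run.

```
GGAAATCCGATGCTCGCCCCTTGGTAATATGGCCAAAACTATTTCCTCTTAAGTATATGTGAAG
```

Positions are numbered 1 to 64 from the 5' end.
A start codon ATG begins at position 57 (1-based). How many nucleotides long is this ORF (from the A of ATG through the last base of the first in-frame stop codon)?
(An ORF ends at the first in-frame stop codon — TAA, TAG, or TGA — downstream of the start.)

6

Codons from position 57: ATG (57–59), TGA (60–62).
TGA is the first in-frame stop; ORF spans 57–62, 6 nucleotides.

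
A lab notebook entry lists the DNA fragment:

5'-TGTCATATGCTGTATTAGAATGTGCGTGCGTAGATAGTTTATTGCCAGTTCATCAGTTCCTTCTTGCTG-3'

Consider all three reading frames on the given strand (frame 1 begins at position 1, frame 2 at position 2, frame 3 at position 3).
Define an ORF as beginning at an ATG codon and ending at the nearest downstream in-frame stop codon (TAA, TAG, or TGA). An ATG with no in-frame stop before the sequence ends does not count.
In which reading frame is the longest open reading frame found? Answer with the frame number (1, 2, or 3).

2

Frame 1: TGT CAT ATG CTG TAT TAG AAT GTG CGT GCG TAG ATA GTT TAT TGC CAG TTC ATC AGT TCC TTC TTG CTG — ATG at 7, stop TAG at 16 → 12 nt.
Frame 2: GTC ATA TGC TGT ATT AGA ATG TGC GTG CGT AGA TAG TTT ATT GCC AGT TCA TCA GTT CCT TCT TGC — ATG at 20, stop TAG at 35 → 18 nt.
Frame 3: TCA TAT GCT GTA TTA GAA TGT GCG TGC GTA GAT AGT TTA TTG CCA GTT CAT CAG TTC CTT CTT GCT — no ATG→stop ORF.
Longest ORF is 18 nt in frame 2 (positions 20–37).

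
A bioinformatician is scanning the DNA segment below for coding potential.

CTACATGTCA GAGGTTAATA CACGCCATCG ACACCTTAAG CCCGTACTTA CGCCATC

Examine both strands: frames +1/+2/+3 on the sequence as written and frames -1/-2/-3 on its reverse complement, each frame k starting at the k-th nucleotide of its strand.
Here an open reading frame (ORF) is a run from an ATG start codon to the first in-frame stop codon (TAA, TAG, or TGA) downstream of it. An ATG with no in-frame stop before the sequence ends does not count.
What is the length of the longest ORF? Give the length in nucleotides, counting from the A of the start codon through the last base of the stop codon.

21

Reverse complement (5'→3'): GATGGCGTAAGTACGGGCTTAAGGTGTCGATGGCGTGTATTAACCTCTGACATGTAG
Frame +1: CTA CAT GTC AGA GGT TAA TAC ACG CCA TCG ACA CCT TAA GCC CGT ACT TAC GCC ATC — no ATG→stop ORF.
Frame +2: TAC ATG TCA GAG GTT AAT ACA CGC CAT CGA CAC CTT AAG CCC GTA CTT ACG CCA — no ATG→stop ORF.
Frame +3: ACA TGT CAG AGG TTA ATA CAC GCC ATC GAC ACC TTA AGC CCG TAC TTA CGC CAT — no ATG→stop ORF.
Frame -1: GAT GGC GTA AGT ACG GGC TTA AGG TGT CGA TGG CGT GTA TTA ACC TCT GAC ATG TAG — ATG at 52, stop TAG at 55 → 6 nt.
Frame -2: ATG GCG TAA GTA CGG GCT TAA GGT GTC GAT GGC GTG TAT TAA CCT CTG ACA TGT — ATG at 2, stop TAA at 8 → 9 nt.
Frame -3: TGG CGT AAG TAC GGG CTT AAG GTG TCG ATG GCG TGT ATT AAC CTC TGA CAT GTA — ATG at 30, stop TGA at 48 → 21 nt.
Longest: frame -3, positions 30–50, 21 nt = 7 codons = 6 aa. → 21 nucleotides.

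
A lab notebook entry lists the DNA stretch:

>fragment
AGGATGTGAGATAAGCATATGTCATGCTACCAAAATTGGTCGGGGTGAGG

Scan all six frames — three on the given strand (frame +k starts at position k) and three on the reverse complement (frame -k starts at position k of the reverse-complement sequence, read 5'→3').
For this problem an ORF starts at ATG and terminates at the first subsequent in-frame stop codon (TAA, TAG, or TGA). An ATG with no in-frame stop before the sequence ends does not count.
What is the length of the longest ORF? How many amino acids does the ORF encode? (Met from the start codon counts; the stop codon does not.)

9

Reverse complement (5'→3'): CCTCACCCCGACCAATTTTGGTAGCATGACATATGCTTATCTCACATCCT
Frame +1: AGG ATG TGA GAT AAG CAT ATG TCA TGC TAC CAA AAT TGG TCG GGG TGA — ATG at 4, stop TGA at 7 → 6 nt; ATG at 19, stop TGA at 46 → 30 nt.
Frame +2: GGA TGT GAG ATA AGC ATA TGT CAT GCT ACC AAA ATT GGT CGG GGT GAG — no ATG→stop ORF.
Frame +3: GAT GTG AGA TAA GCA TAT GTC ATG CTA CCA AAA TTG GTC GGG GTG AGG — no ATG→stop ORF.
Frame -1: CCT CAC CCC GAC CAA TTT TGG TAG CAT GAC ATA TGC TTA TCT CAC ATC — no ATG→stop ORF.
Frame -2: CTC ACC CCG ACC AAT TTT GGT AGC ATG ACA TAT GCT TAT CTC ACA TCC — no ATG→stop ORF.
Frame -3: TCA CCC CGA CCA ATT TTG GTA GCA TGA CAT ATG CTT ATC TCA CAT CCT — no ATG→stop ORF.
Longest: frame +1, positions 19–48, 30 nt = 10 codons = 9 aa. → 9 amino acids.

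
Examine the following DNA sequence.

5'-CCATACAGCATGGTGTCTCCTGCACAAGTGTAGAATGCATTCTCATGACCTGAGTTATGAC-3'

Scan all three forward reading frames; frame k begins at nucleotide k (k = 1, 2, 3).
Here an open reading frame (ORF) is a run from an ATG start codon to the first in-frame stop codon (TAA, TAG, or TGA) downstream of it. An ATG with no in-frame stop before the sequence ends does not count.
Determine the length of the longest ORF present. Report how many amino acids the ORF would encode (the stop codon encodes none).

Frame 1: CCA TAC AGC ATG GTG TCT CCT GCA CAA GTG TAG AAT GCA TTC TCA TGA CCT GAG TTA TGA — ATG at 10, stop TAG at 31 → 24 nt.
Frame 2: CAT ACA GCA TGG TGT CTC CTG CAC AAG TGT AGA ATG CAT TCT CAT GAC CTG AGT TAT GAC — no ATG→stop ORF.
Frame 3: ATA CAG CAT GGT GTC TCC TGC ACA AGT GTA GAA TGC ATT CTC ATG ACC TGA GTT ATG — ATG at 45, stop TGA at 51 → 9 nt.
Longest: frame 1, positions 10–33, 24 nt = 8 codons = 7 aa. → 7 amino acids.

7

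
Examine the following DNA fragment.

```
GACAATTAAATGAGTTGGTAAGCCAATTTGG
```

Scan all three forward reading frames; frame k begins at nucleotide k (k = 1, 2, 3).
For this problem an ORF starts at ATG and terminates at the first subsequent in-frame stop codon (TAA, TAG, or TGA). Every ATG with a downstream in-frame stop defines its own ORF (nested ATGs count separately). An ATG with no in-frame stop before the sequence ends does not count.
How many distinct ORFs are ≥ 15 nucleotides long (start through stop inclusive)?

Frame 1: GAC AAT TAA ATG AGT TGG TAA GCC AAT TTG — ATG at 10, stop TAA at 19 → 12 nt.
Frame 2: ACA ATT AAA TGA GTT GGT AAG CCA ATT TGG — no ATG→stop ORF.
Frame 3: CAA TTA AAT GAG TTG GTA AGC CAA TTT — no ATG→stop ORF.
No ORF reaches 15 nucleotides. Count = 0.

0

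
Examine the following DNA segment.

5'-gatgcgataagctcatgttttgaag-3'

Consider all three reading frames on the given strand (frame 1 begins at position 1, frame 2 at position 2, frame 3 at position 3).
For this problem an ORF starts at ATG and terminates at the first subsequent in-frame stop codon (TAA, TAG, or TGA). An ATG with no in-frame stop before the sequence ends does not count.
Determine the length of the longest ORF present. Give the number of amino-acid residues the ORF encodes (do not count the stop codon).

Frame 1: GAT GCG ATA AGC TCA TGT TTT GAA — no ATG→stop ORF.
Frame 2: ATG CGA TAA GCT CAT GTT TTG AAG — ATG at 2, stop TAA at 8 → 9 nt.
Frame 3: TGC GAT AAG CTC ATG TTT TGA — ATG at 15, stop TGA at 21 → 9 nt.
Longest: frame 2, positions 2–10, 9 nt = 3 codons = 2 aa. → 2 amino acids.

2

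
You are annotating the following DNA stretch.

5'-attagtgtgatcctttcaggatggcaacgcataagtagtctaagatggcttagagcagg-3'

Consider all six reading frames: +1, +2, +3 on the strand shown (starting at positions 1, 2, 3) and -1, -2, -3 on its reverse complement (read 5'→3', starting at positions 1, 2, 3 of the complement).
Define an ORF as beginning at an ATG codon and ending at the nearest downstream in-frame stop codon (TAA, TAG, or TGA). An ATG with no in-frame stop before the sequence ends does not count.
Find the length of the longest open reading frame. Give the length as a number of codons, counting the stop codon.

Reverse complement (5'→3'): CCTGCTCTAAGCCATCTTAGACTACTTATGCGTTGCCATCCTGAAAGGATCACACTAAT
Frame +1: ATT AGT GTG ATC CTT TCA GGA TGG CAA CGC ATA AGT AGT CTA AGA TGG CTT AGA GCA — no ATG→stop ORF.
Frame +2: TTA GTG TGA TCC TTT CAG GAT GGC AAC GCA TAA GTA GTC TAA GAT GGC TTA GAG CAG — no ATG→stop ORF.
Frame +3: TAG TGT GAT CCT TTC AGG ATG GCA ACG CAT AAG TAG TCT AAG ATG GCT TAG AGC AGG — ATG at 21, stop TAG at 36 → 18 nt; ATG at 45, stop TAG at 51 → 9 nt.
Frame -1: CCT GCT CTA AGC CAT CTT AGA CTA CTT ATG CGT TGC CAT CCT GAA AGG ATC ACA CTA — no ATG→stop ORF.
Frame -2: CTG CTC TAA GCC ATC TTA GAC TAC TTA TGC GTT GCC ATC CTG AAA GGA TCA CAC TAA — no ATG→stop ORF.
Frame -3: TGC TCT AAG CCA TCT TAG ACT ACT TAT GCG TTG CCA TCC TGA AAG GAT CAC ACT AAT — no ATG→stop ORF.
Longest: frame +3, positions 21–38, 18 nt = 6 codons = 5 aa. → 6 codons.

6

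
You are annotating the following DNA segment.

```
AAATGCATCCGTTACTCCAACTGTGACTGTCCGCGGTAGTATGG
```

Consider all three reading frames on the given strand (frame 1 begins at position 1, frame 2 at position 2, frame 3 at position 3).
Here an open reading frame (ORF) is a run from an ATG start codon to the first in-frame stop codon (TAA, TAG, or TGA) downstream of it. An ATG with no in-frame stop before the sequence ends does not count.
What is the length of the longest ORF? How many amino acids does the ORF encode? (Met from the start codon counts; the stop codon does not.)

7

Frame 1: AAA TGC ATC CGT TAC TCC AAC TGT GAC TGT CCG CGG TAG TAT — no ATG→stop ORF.
Frame 2: AAT GCA TCC GTT ACT CCA ACT GTG ACT GTC CGC GGT AGT ATG — no ATG→stop ORF.
Frame 3: ATG CAT CCG TTA CTC CAA CTG TGA CTG TCC GCG GTA GTA TGG — ATG at 3, stop TGA at 24 → 24 nt.
Longest: frame 3, positions 3–26, 24 nt = 8 codons = 7 aa. → 7 amino acids.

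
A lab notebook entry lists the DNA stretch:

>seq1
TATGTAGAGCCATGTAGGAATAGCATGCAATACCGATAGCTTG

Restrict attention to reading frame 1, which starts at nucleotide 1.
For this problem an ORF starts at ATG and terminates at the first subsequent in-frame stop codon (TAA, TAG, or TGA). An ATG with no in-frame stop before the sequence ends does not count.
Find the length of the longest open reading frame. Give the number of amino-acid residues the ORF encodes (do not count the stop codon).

Frame 1: TAT GTA GAG CCA TGT AGG AAT AGC ATG CAA TAC CGA TAG CTT — ATG at 25, stop TAG at 37 → 15 nt.
Longest: frame 1, positions 25–39, 15 nt = 5 codons = 4 aa. → 4 amino acids.

4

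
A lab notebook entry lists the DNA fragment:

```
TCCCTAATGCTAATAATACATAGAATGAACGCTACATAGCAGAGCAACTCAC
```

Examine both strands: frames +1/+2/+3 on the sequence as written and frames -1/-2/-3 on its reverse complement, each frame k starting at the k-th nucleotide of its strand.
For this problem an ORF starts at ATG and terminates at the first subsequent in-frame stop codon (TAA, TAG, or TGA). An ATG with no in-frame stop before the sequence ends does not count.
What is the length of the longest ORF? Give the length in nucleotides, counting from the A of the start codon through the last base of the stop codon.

Reverse complement (5'→3'): GTGAGTTGCTCTGCTATGTAGCGTTCATTCTATGTATTATTAGCATTAGGGA
Frame +1: TCC CTA ATG CTA ATA ATA CAT AGA ATG AAC GCT ACA TAG CAG AGC AAC TCA — ATG at 7, stop TAG at 37 → 33 nt; ATG at 25, stop TAG at 37 → 15 nt.
Frame +2: CCC TAA TGC TAA TAA TAC ATA GAA TGA ACG CTA CAT AGC AGA GCA ACT CAC — no ATG→stop ORF.
Frame +3: CCT AAT GCT AAT AAT ACA TAG AAT GAA CGC TAC ATA GCA GAG CAA CTC — no ATG→stop ORF.
Frame -1: GTG AGT TGC TCT GCT ATG TAG CGT TCA TTC TAT GTA TTA TTA GCA TTA GGG — ATG at 16, stop TAG at 19 → 6 nt.
Frame -2: TGA GTT GCT CTG CTA TGT AGC GTT CAT TCT ATG TAT TAT TAG CAT TAG GGA — ATG at 32, stop TAG at 41 → 12 nt.
Frame -3: GAG TTG CTC TGC TAT GTA GCG TTC ATT CTA TGT ATT ATT AGC ATT AGG — no ATG→stop ORF.
Longest: frame +1, positions 7–39, 33 nt = 11 codons = 10 aa. → 33 nucleotides.

33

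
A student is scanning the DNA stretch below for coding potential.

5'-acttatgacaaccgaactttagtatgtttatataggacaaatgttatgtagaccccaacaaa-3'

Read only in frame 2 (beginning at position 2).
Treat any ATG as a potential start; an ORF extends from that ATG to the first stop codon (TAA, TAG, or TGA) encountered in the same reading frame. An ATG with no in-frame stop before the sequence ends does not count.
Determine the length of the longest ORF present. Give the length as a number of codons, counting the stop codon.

Frame 2: CTT ATG ACA ACC GAA CTT TAG TAT GTT TAT ATA GGA CAA ATG TTA TGT AGA CCC CAA CAA — ATG at 5, stop TAG at 20 → 18 nt.
Longest: frame 2, positions 5–22, 18 nt = 6 codons = 5 aa. → 6 codons.

6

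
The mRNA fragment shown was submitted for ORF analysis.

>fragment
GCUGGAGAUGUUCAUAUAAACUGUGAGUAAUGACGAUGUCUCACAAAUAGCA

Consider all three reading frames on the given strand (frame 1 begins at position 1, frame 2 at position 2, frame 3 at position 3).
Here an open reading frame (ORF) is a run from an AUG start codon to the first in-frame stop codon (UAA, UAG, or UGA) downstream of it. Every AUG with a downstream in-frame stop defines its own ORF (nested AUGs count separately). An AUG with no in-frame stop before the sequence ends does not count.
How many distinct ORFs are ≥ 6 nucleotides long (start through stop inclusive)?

3

Frame 1: GCU GGA GAU GUU CAU AUA AAC UGU GAG UAA UGA CGA UGU CUC ACA AAU AGC — no AUG→stop ORF.
Frame 2: CUG GAG AUG UUC AUA UAA ACU GUG AGU AAU GAC GAU GUC UCA CAA AUA GCA — AUG at 8, stop UAA at 17 → 12 nt.
Frame 3: UGG AGA UGU UCA UAU AAA CUG UGA GUA AUG ACG AUG UCU CAC AAA UAG — AUG at 30, stop UAG at 48 → 21 nt; AUG at 36, stop UAG at 48 → 15 nt.
ORFs ≥ 6 nucleotides: frame 2 8–19 (12 nucleotides), frame 3 30–50 (21 nucleotides), frame 3 36–50 (15 nucleotides). Count = 3.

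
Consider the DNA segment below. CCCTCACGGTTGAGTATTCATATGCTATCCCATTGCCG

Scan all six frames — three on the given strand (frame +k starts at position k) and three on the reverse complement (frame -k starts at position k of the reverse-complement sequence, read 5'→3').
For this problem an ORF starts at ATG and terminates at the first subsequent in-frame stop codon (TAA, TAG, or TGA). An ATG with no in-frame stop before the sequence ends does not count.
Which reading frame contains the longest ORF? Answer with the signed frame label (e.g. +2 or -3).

-3

Reverse complement (5'→3'): CGGCAATGGGATAGCATATGAATACTCAACCGTGAGGG
Frame +1: CCC TCA CGG TTG AGT ATT CAT ATG CTA TCC CAT TGC — no ATG→stop ORF.
Frame +2: CCT CAC GGT TGA GTA TTC ATA TGC TAT CCC ATT GCC — no ATG→stop ORF.
Frame +3: CTC ACG GTT GAG TAT TCA TAT GCT ATC CCA TTG CCG — no ATG→stop ORF.
Frame -1: CGG CAA TGG GAT AGC ATA TGA ATA CTC AAC CGT GAG — no ATG→stop ORF.
Frame -2: GGC AAT GGG ATA GCA TAT GAA TAC TCA ACC GTG AGG — no ATG→stop ORF.
Frame -3: GCA ATG GGA TAG CAT ATG AAT ACT CAA CCG TGA GGG — ATG at 6, stop TAG at 12 → 9 nt; ATG at 18, stop TGA at 33 → 18 nt.
Longest ORF is 18 nt in frame -3 (positions 18–35).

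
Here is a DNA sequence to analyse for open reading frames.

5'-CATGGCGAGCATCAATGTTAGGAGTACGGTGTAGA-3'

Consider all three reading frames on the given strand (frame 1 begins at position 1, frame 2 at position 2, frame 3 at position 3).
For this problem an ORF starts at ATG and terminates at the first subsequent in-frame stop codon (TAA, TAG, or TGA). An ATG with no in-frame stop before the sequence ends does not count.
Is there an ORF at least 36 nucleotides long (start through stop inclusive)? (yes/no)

no

Frame 1: CAT GGC GAG CAT CAA TGT TAG GAG TAC GGT GTA — no ATG→stop ORF.
Frame 2: ATG GCG AGC ATC AAT GTT AGG AGT ACG GTG TAG — ATG at 2, stop TAG at 32 → 33 nt.
Frame 3: TGG CGA GCA TCA ATG TTA GGA GTA CGG TGT AGA — no ATG→stop ORF.
Largest ORF found is 33 nucleotides < 36, so no.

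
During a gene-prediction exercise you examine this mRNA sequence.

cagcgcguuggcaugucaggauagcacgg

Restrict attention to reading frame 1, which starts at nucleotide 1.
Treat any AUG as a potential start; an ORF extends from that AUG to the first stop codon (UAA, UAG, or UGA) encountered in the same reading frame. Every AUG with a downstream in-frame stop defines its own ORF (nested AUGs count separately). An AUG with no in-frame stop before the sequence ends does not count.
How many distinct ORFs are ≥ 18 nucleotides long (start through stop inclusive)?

Frame 1: CAG CGC GUU GGC AUG UCA GGA UAG CAC — AUG at 13, stop UAG at 22 → 12 nt.
No ORF reaches 18 nucleotides. Count = 0.

0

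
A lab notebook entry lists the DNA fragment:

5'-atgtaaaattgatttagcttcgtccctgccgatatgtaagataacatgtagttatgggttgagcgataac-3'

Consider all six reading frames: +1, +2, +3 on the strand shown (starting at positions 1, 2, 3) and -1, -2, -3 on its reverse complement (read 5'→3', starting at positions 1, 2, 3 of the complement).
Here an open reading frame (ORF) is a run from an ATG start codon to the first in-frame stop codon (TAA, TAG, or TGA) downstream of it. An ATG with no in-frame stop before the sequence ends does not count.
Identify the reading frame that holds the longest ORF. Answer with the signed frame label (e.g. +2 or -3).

Reverse complement (5'→3'): GTTATCGCTCAACCCATAACTACATGTTATCTTACATATCGGCAGGGACGAAGCTAAATCAATTTTACAT
Frame +1: ATG TAA AAT TGA TTT AGC TTC GTC CCT GCC GAT ATG TAA GAT AAC ATG TAG TTA TGG GTT GAG CGA TAA — ATG at 1, stop TAA at 4 → 6 nt; ATG at 34, stop TAA at 37 → 6 nt; ATG at 46, stop TAG at 49 → 6 nt.
Frame +2: TGT AAA ATT GAT TTA GCT TCG TCC CTG CCG ATA TGT AAG ATA ACA TGT AGT TAT GGG TTG AGC GAT AAC — no ATG→stop ORF.
Frame +3: GTA AAA TTG ATT TAG CTT CGT CCC TGC CGA TAT GTA AGA TAA CAT GTA GTT ATG GGT TGA GCG ATA — ATG at 54, stop TGA at 60 → 9 nt.
Frame -1: GTT ATC GCT CAA CCC ATA ACT ACA TGT TAT CTT ACA TAT CGG CAG GGA CGA AGC TAA ATC AAT TTT ACA — no ATG→stop ORF.
Frame -2: TTA TCG CTC AAC CCA TAA CTA CAT GTT ATC TTA CAT ATC GGC AGG GAC GAA GCT AAA TCA ATT TTA CAT — no ATG→stop ORF.
Frame -3: TAT CGC TCA ACC CAT AAC TAC ATG TTA TCT TAC ATA TCG GCA GGG ACG AAG CTA AAT CAA TTT TAC — no ATG→stop ORF.
Longest ORF is 9 nt in frame +3 (positions 54–62).

+3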